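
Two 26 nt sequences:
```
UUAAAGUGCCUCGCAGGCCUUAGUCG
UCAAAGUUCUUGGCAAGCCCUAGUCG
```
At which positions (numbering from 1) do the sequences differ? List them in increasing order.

Scanning 1-based: 2: U/C; 8: G/U; 10: C/U; 12: C/G; 16: G/A; 20: U/C.

2, 8, 10, 12, 16, 20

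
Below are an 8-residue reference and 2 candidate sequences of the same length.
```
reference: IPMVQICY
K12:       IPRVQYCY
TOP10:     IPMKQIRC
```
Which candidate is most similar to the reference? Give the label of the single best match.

K12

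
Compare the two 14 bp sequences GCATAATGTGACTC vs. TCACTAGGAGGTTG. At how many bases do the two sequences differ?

The sequences differ at bases 1, 4, 5, 7, 9, 11, 12, 14 (1-based) — 8 in total.

8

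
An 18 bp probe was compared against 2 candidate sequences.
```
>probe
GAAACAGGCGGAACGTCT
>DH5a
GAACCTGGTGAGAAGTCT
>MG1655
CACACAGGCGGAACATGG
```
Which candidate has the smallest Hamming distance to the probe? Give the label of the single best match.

DH5a differs at 6 sites; MG1655 differs at 5 sites. The closest is MG1655.

MG1655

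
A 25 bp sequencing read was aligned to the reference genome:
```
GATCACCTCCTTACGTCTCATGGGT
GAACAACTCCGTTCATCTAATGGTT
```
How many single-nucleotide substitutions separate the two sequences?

7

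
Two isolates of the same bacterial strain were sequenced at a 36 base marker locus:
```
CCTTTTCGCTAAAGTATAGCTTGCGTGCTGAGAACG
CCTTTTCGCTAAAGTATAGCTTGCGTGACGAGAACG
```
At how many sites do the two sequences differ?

Mismatches (1-based): site 28: C→A; site 29: T→C.

2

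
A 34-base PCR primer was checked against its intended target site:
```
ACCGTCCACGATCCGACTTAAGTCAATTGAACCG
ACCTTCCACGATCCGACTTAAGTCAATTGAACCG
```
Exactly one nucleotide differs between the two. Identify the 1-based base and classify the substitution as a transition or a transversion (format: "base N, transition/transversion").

The sequences differ only at base 4: G→T (purine→pyrimidine), a transversion.

base 4, transversion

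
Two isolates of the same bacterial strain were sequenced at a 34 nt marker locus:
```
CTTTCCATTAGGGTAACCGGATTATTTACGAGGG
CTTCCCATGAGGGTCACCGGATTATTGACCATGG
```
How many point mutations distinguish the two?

Comparing position by position, 6 sites differ: 4 (T/C), 9 (T/G), 15 (A/C), 27 (T/G), 30 (G/C), 32 (G/T).

6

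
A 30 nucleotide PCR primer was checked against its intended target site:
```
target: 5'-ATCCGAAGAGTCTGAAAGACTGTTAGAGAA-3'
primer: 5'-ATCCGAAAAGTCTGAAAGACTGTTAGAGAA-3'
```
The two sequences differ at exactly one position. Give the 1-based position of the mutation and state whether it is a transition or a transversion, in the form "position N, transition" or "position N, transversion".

Position 8 changes G→A. G is a purine and A is a purine, so this is a transition.

position 8, transition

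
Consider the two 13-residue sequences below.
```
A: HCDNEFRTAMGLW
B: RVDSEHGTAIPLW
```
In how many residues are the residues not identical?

7

Comparing position by position, 7 residues differ: 1 (H/R), 2 (C/V), 4 (N/S), 6 (F/H), 7 (R/G), 10 (M/I), 11 (G/P).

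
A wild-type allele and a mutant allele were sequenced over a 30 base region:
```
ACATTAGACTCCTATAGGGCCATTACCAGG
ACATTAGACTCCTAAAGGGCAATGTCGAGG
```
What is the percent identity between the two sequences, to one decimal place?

83.3%

5 positions differ (15, 21, 24, 25, 27), so 25 of 30 match: 25/30 = 83.33%.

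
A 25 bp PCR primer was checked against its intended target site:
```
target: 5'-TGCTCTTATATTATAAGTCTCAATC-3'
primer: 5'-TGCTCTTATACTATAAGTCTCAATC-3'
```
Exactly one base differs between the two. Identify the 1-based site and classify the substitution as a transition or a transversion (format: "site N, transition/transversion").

site 11, transition

The sequences differ only at site 11: T→C (pyrimidine→pyrimidine), a transition.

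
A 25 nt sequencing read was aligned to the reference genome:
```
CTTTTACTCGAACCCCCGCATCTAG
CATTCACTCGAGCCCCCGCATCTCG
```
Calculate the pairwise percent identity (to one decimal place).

Mismatches at positions 2, 5, 12, 24 (1-based): 4 of 25.
Identical positions: 21/25 = 84% → 84.0%.

84.0%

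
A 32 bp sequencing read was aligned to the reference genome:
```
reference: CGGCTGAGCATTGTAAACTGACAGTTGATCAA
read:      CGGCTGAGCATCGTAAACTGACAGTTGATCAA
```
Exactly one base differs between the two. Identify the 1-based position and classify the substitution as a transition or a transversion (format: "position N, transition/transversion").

position 12, transition

Position 12 changes T→C. T is a pyrimidine and C is a pyrimidine, so this is a transition.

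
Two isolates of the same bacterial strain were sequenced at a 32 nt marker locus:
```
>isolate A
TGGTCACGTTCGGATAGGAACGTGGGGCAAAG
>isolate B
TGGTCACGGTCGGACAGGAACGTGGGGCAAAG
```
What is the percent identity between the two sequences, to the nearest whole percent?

94%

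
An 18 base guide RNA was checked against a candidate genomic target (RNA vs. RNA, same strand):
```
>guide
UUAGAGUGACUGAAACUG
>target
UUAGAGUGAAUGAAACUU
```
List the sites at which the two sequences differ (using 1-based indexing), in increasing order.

Scanning 1-based: 10: C/A; 18: G/U.

10, 18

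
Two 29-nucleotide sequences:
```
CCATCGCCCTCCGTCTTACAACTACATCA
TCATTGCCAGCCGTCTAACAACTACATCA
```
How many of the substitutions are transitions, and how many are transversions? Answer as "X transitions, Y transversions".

2 transitions, 3 transversions

Transitions (purine↔purine or pyrimidine↔pyrimidine): 1 C→T, 5 C→T.
Transversions (purine↔pyrimidine): 9 C→A, 10 T→G, 17 T→A.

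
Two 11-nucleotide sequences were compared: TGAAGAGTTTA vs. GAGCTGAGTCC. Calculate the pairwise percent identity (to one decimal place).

9.1%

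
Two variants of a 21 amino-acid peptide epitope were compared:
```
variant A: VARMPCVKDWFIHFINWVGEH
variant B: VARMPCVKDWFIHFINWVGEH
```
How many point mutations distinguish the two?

0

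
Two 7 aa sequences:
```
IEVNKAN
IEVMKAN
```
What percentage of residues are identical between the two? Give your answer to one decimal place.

1 position differs (4), so 6 of 7 match: 6/7 = 85.71%.

85.7%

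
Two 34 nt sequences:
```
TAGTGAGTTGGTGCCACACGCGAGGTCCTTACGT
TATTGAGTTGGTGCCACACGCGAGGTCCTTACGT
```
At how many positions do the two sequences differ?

Comparing position by position, 1 position differs: 3 (G/T).

1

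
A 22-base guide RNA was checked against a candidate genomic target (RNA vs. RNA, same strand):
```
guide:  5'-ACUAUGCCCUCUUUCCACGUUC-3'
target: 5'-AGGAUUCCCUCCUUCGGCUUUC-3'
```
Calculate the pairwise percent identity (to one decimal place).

68.2%

7 positions differ (2, 3, 6, 12, 16, 17, 19), so 15 of 22 match: 15/22 = 68.18%.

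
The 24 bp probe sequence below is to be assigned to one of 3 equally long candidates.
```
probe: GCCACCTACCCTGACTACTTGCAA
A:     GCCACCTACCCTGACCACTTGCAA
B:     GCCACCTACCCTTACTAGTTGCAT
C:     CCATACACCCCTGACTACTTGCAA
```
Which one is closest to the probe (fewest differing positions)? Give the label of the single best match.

A differs at 1 position; B differs at 3 positions; C differs at 6 positions. The closest is A.

A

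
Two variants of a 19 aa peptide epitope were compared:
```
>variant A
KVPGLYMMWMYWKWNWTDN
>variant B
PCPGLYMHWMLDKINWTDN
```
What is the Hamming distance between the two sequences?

6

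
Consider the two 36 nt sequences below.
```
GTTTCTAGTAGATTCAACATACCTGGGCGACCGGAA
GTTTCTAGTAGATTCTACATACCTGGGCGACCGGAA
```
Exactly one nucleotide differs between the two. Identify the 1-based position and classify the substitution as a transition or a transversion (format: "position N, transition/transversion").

The sequences differ only at position 16: A→T (purine→pyrimidine), a transversion.

position 16, transversion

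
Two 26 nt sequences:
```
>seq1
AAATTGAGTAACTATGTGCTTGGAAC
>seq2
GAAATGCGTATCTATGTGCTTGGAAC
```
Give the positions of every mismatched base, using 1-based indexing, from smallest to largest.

Differences at position 1 (A→G), position 4 (T→A), position 7 (A→C), position 11 (A→T).

1, 4, 7, 11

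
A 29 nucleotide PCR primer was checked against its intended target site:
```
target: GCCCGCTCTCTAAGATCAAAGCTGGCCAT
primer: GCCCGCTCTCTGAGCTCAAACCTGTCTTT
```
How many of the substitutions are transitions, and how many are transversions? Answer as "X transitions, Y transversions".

2 transitions, 4 transversions

Transitions (purine↔purine or pyrimidine↔pyrimidine): 12 A→G, 27 C→T.
Transversions (purine↔pyrimidine): 15 A→C, 21 G→C, 25 G→T, 28 A→T.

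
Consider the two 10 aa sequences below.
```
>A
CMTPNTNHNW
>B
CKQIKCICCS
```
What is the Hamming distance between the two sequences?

Comparing position by position, 9 positions differ: 2 (M/K), 3 (T/Q), 4 (P/I), 5 (N/K), 6 (T/C), 7 (N/I), 8 (H/C), 9 (N/C), 10 (W/S).

9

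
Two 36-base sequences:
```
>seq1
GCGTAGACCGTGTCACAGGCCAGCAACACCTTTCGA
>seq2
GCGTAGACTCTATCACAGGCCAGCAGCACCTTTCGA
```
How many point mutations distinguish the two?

The sequences differ at positions 9, 10, 12, 26 (1-based) — 4 in total.

4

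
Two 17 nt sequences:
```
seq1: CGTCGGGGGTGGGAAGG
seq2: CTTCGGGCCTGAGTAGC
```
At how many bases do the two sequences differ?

6

Mismatches (1-based): base 2: G→T; base 8: G→C; base 9: G→C; base 12: G→A; base 14: A→T; base 17: G→C.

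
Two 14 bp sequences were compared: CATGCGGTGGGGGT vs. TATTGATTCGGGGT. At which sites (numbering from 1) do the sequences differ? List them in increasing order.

1, 4, 5, 6, 7, 9

Scanning 1-based: 1: C/T; 4: G/T; 5: C/G; 6: G/A; 7: G/T; 9: G/C.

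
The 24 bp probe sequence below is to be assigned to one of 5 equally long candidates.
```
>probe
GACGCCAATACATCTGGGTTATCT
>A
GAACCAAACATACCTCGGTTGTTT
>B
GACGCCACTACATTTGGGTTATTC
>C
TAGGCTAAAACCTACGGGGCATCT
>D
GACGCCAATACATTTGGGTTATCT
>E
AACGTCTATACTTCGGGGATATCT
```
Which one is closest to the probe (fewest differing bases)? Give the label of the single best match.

D

A differs at 9 bases; B differs at 4 bases; C differs at 9 bases; D differs at 1 base; E differs at 6 bases. The closest is D.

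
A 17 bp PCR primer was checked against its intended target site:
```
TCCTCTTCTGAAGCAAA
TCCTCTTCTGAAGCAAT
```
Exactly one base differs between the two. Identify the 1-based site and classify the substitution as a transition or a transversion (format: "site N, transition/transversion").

site 17, transversion

The sequences differ only at site 17: A→T (purine→pyrimidine), a transversion.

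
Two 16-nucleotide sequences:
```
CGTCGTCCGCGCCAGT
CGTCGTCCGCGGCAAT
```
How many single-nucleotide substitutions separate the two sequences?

2

Mismatches (1-based): base 12: C→G; base 15: G→A.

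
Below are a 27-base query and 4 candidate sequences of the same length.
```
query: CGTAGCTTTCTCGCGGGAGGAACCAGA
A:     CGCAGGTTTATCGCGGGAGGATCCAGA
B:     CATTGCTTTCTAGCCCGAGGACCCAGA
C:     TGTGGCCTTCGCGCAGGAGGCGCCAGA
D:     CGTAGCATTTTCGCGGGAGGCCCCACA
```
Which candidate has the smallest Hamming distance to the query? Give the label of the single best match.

Hamming distances to query — A: 4; B: 6; C: 7; D: 5.
Smallest is A with 4 mismatches.

A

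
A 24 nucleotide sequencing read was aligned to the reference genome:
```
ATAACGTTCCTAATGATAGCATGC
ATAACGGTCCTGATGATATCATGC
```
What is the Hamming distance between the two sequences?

3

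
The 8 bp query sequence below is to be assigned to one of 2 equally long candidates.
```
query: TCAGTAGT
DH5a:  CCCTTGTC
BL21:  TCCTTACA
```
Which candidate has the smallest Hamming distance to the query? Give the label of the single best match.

BL21

DH5a differs at 6 positions; BL21 differs at 4 positions. The closest is BL21.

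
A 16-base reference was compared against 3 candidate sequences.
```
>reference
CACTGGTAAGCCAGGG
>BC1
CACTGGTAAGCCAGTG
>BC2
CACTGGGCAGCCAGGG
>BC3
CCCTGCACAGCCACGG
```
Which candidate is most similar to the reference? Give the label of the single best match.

BC1

BC1 differs at 1 site; BC2 differs at 2 sites; BC3 differs at 5 sites. The closest is BC1.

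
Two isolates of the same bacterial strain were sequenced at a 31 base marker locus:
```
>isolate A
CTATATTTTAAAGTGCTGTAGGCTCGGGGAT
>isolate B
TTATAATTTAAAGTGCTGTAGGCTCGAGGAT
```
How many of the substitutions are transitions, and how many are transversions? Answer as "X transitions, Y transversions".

2 transitions, 1 transversion

Mismatches (1-based):
position 1: C→T (pyrimidine→pyrimidine, transition)
position 6: T→A (pyrimidine→purine, transversion)
position 27: G→A (purine→purine, transition)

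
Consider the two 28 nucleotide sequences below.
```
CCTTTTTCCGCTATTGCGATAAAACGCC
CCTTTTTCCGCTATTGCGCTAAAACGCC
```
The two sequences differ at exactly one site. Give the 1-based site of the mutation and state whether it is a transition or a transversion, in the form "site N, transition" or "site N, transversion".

Site 19 changes A→C. A is a purine and C is a pyrimidine, so this is a transversion.

site 19, transversion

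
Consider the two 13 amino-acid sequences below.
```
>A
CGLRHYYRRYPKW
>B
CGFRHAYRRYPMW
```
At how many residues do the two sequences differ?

3

Mismatches (1-based): residue 3: L→F; residue 6: Y→A; residue 12: K→M.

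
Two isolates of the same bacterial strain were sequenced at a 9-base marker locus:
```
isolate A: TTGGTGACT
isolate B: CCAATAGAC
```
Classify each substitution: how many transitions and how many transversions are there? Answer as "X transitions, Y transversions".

Mismatches (1-based):
base 1: T→C (pyrimidine→pyrimidine, transition)
base 2: T→C (pyrimidine→pyrimidine, transition)
base 3: G→A (purine→purine, transition)
base 4: G→A (purine→purine, transition)
base 6: G→A (purine→purine, transition)
base 7: A→G (purine→purine, transition)
base 8: C→A (pyrimidine→purine, transversion)
base 9: T→C (pyrimidine→pyrimidine, transition)

7 transitions, 1 transversion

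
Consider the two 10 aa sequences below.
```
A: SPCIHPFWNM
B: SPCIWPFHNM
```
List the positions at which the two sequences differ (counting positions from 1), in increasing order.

Differences at position 5 (H→W), position 8 (W→H).

5, 8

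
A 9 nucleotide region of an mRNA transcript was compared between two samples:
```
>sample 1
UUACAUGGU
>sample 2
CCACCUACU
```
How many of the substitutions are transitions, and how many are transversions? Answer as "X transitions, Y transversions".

3 transitions, 2 transversions

Transitions (purine↔purine or pyrimidine↔pyrimidine): 1 U→C, 2 U→C, 7 G→A.
Transversions (purine↔pyrimidine): 5 A→C, 8 G→C.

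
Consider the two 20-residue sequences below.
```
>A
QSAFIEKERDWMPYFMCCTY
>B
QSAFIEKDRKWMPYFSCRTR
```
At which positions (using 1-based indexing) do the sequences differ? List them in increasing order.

8, 10, 16, 18, 20

Scanning 1-based: 8: E/D; 10: D/K; 16: M/S; 18: C/R; 20: Y/R.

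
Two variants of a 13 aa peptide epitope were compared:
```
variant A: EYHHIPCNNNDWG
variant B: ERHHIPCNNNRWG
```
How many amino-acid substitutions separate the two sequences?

2

The sequences differ at positions 2, 11 (1-based) — 2 in total.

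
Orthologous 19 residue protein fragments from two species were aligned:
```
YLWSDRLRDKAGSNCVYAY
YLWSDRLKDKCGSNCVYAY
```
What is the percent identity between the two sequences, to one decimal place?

89.5%

Mismatches at positions 8, 11 (1-based): 2 of 19.
Identical positions: 17/19 = 89.47% → 89.5%.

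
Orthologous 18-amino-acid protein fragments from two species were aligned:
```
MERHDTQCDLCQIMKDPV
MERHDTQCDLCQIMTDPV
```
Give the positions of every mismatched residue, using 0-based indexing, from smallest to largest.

Differences at position 14 (K→T).

14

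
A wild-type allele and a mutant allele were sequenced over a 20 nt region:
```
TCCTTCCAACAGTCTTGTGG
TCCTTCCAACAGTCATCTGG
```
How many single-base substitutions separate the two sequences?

2

Mismatches (1-based): base 15: T→A; base 17: G→C.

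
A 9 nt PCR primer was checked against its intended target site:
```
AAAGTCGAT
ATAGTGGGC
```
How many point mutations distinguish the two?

4

Comparing position by position, 4 bases differ: 2 (A/T), 6 (C/G), 8 (A/G), 9 (T/C).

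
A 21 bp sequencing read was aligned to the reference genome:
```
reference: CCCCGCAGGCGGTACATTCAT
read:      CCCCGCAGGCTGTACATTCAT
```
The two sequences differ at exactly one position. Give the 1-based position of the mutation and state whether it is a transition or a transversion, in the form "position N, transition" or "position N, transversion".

position 11, transversion

Position 11 changes G→T. G is a purine and T is a pyrimidine, so this is a transversion.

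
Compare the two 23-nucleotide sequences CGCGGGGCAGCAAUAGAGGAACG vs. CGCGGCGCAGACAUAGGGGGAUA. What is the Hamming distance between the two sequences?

The sequences differ at bases 6, 11, 12, 17, 20, 22, 23 (1-based) — 7 in total.

7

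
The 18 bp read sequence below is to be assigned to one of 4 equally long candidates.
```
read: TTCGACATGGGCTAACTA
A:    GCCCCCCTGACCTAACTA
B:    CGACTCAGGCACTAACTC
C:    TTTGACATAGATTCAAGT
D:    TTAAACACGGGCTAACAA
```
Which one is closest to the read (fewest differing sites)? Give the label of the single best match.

D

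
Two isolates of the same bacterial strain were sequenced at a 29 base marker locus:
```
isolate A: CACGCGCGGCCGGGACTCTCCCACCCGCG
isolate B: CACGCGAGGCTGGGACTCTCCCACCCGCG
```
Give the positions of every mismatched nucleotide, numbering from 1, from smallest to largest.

7, 11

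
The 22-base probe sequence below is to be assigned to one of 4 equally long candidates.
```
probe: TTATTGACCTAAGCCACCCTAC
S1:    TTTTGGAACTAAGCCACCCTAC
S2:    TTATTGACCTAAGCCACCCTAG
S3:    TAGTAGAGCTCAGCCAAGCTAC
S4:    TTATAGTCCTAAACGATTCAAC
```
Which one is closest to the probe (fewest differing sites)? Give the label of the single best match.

S1 differs at 3 sites; S2 differs at 1 site; S3 differs at 7 sites; S4 differs at 7 sites. The closest is S2.

S2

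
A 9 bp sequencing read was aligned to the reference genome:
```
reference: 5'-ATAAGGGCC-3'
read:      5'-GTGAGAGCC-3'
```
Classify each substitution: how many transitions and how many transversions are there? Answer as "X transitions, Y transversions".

Mismatches (1-based):
site 1: A→G (purine→purine, transition)
site 3: A→G (purine→purine, transition)
site 6: G→A (purine→purine, transition)

3 transitions, 0 transversions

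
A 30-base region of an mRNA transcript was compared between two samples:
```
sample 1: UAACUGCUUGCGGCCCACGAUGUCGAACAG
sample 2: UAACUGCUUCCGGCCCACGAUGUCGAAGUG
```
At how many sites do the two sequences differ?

Mismatches (1-based): site 10: G→C; site 28: C→G; site 29: A→U.

3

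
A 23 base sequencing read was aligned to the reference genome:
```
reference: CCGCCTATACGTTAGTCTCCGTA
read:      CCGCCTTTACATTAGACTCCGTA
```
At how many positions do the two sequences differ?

3

Comparing position by position, 3 positions differ: 7 (A/T), 11 (G/A), 16 (T/A).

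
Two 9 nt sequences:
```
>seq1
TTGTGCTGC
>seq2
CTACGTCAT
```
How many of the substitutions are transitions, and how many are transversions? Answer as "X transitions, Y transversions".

Mismatches (1-based):
position 1: T→C (pyrimidine→pyrimidine, transition)
position 3: G→A (purine→purine, transition)
position 4: T→C (pyrimidine→pyrimidine, transition)
position 6: C→T (pyrimidine→pyrimidine, transition)
position 7: T→C (pyrimidine→pyrimidine, transition)
position 8: G→A (purine→purine, transition)
position 9: C→T (pyrimidine→pyrimidine, transition)

7 transitions, 0 transversions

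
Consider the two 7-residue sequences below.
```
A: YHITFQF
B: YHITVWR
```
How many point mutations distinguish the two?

3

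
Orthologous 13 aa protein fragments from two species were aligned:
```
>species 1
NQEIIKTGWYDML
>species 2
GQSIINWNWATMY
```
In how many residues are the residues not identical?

Comparing position by position, 8 residues differ: 1 (N/G), 3 (E/S), 6 (K/N), 7 (T/W), 8 (G/N), 10 (Y/A), 11 (D/T), 13 (L/Y).

8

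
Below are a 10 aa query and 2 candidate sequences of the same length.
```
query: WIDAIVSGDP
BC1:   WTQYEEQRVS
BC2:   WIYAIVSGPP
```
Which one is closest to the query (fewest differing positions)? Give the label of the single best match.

BC2

Hamming distances to query — BC1: 9; BC2: 2.
Smallest is BC2 with 2 mismatches.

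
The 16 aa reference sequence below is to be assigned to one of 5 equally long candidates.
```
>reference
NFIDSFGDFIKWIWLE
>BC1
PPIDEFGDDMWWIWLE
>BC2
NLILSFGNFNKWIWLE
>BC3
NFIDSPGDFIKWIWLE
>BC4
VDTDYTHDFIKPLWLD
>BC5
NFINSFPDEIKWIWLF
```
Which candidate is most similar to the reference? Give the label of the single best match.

BC1 differs at 6 residues; BC2 differs at 4 residues; BC3 differs at 1 residue; BC4 differs at 9 residues; BC5 differs at 4 residues. The closest is BC3.

BC3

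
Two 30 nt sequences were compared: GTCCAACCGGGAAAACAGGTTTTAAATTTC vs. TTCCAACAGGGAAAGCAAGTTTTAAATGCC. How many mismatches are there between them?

6

Mismatches (1-based): base 1: G→T; base 8: C→A; base 15: A→G; base 18: G→A; base 28: T→G; base 29: T→C.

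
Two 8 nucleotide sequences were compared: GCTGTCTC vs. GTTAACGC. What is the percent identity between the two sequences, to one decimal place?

50.0%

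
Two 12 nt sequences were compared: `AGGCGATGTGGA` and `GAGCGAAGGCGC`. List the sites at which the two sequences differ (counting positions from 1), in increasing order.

1, 2, 7, 9, 10, 12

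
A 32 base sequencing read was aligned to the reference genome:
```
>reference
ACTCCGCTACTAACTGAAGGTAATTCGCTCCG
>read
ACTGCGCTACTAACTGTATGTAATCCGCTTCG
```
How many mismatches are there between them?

The sequences differ at positions 4, 17, 19, 25, 30 (1-based) — 5 in total.

5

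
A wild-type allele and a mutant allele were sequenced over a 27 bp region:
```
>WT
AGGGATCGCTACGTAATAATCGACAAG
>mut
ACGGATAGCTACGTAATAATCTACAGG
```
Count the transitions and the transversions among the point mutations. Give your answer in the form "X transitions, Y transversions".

Transitions (purine↔purine or pyrimidine↔pyrimidine): 26 A→G.
Transversions (purine↔pyrimidine): 2 G→C, 7 C→A, 22 G→T.

1 transition, 3 transversions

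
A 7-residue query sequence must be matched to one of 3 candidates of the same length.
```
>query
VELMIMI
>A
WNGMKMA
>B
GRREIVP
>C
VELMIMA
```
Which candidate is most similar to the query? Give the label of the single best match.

A differs at 5 residues; B differs at 6 residues; C differs at 1 residue. The closest is C.

C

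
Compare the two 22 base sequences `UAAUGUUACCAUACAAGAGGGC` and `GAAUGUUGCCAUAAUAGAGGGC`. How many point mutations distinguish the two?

Comparing position by position, 4 positions differ: 1 (U/G), 8 (A/G), 14 (C/A), 15 (A/U).

4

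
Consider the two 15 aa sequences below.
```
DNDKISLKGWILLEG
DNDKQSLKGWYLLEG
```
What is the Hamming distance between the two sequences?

2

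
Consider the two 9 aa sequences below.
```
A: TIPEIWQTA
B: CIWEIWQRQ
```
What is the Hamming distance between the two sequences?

Mismatches (1-based): position 1: T→C; position 3: P→W; position 8: T→R; position 9: A→Q.

4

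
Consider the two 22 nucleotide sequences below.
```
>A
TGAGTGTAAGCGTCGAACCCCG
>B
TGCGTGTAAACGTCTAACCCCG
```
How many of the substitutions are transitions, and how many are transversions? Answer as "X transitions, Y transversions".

Mismatches (1-based):
base 3: A→C (purine→pyrimidine, transversion)
base 10: G→A (purine→purine, transition)
base 15: G→T (purine→pyrimidine, transversion)

1 transition, 2 transversions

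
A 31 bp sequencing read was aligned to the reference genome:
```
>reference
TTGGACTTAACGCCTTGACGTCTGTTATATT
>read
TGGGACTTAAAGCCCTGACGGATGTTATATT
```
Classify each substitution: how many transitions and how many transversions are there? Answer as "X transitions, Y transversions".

Mismatches (1-based):
site 2: T→G (pyrimidine→purine, transversion)
site 11: C→A (pyrimidine→purine, transversion)
site 15: T→C (pyrimidine→pyrimidine, transition)
site 21: T→G (pyrimidine→purine, transversion)
site 22: C→A (pyrimidine→purine, transversion)

1 transition, 4 transversions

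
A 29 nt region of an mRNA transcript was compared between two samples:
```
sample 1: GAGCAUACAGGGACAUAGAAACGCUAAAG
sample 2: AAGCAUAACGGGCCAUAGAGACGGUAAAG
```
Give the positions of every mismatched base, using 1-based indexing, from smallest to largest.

1, 8, 9, 13, 20, 24

Scanning 1-based: 1: G/A; 8: C/A; 9: A/C; 13: A/C; 20: A/G; 24: C/G.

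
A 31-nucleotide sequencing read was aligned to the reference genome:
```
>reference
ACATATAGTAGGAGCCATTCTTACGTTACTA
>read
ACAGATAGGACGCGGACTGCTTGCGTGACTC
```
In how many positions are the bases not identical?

The sequences differ at positions 4, 9, 11, 13, 15, 16, 17, 19, 23, 27, 31 (1-based) — 11 in total.

11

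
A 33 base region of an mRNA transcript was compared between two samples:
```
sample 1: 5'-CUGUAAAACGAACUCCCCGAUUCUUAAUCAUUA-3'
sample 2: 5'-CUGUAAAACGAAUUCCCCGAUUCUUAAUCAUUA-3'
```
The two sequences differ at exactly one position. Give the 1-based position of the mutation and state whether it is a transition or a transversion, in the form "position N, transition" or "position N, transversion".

The sequences differ only at position 13: C→U (pyrimidine→pyrimidine), a transition.

position 13, transition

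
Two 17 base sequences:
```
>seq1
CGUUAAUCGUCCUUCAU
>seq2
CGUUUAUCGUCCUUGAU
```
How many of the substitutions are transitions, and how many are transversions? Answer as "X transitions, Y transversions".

0 transitions, 2 transversions

Mismatches (1-based):
site 5: A→U (purine→pyrimidine, transversion)
site 15: C→G (pyrimidine→purine, transversion)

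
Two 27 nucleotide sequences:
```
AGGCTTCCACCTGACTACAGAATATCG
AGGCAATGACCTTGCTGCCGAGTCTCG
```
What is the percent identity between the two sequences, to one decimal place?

63.0%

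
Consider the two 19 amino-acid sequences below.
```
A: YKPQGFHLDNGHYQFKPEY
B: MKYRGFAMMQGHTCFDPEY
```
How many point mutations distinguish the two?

10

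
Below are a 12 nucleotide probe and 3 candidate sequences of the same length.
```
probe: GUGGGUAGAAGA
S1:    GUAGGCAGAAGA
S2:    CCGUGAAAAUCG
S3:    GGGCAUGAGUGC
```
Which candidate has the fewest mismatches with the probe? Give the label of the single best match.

Hamming distances to probe — S1: 2; S2: 8; S3: 8.
Smallest is S1 with 2 mismatches.

S1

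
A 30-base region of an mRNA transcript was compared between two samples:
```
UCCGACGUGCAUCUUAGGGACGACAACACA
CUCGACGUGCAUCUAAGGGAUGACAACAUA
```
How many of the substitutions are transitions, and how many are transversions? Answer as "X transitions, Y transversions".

Mismatches (1-based):
base 1: U→C (pyrimidine→pyrimidine, transition)
base 2: C→U (pyrimidine→pyrimidine, transition)
base 15: U→A (pyrimidine→purine, transversion)
base 21: C→U (pyrimidine→pyrimidine, transition)
base 29: C→U (pyrimidine→pyrimidine, transition)

4 transitions, 1 transversion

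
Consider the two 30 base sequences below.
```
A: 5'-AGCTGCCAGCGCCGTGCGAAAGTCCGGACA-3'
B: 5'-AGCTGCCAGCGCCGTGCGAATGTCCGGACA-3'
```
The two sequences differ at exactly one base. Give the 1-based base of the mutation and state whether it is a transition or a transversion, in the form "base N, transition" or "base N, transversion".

Base 21 changes A→T. A is a purine and T is a pyrimidine, so this is a transversion.

base 21, transversion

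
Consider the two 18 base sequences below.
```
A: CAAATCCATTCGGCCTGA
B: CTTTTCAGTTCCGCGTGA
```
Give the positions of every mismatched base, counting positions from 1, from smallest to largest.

Scanning 1-based: 2: A/T; 3: A/T; 4: A/T; 7: C/A; 8: A/G; 12: G/C; 15: C/G.

2, 3, 4, 7, 8, 12, 15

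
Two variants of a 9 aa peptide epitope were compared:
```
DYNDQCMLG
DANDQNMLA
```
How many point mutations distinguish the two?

3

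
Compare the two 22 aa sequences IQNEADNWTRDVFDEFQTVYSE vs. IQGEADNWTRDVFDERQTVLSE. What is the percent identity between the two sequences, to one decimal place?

Mismatches at positions 3, 16, 20 (1-based): 3 of 22.
Identical positions: 19/22 = 86.36% → 86.4%.

86.4%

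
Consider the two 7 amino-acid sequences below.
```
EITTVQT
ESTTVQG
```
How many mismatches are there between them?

2

The sequences differ at positions 2, 7 (1-based) — 2 in total.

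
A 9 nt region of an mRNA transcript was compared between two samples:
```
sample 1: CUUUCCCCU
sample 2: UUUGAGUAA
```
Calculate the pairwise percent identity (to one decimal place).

22.2%

Mismatches at positions 1, 4, 5, 6, 7, 8, 9 (1-based): 7 of 9.
Identical positions: 2/9 = 22.22% → 22.2%.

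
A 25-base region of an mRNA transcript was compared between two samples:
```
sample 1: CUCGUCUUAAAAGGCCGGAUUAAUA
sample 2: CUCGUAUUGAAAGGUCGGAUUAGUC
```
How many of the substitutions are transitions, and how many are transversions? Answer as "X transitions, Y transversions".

3 transitions, 2 transversions

Mismatches (1-based):
position 6: C→A (pyrimidine→purine, transversion)
position 9: A→G (purine→purine, transition)
position 15: C→U (pyrimidine→pyrimidine, transition)
position 23: A→G (purine→purine, transition)
position 25: A→C (purine→pyrimidine, transversion)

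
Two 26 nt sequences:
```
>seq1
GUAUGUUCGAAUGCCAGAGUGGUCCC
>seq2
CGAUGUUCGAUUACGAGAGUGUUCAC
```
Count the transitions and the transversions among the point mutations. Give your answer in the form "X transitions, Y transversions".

1 transition, 6 transversions

Transitions (purine↔purine or pyrimidine↔pyrimidine): 13 G→A.
Transversions (purine↔pyrimidine): 1 G→C, 2 U→G, 11 A→U, 15 C→G, 22 G→U, 25 C→A.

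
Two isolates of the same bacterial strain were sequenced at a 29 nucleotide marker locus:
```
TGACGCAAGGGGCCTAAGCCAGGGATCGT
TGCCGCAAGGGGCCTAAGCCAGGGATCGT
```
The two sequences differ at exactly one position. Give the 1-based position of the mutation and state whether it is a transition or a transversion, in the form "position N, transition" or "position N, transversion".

position 3, transversion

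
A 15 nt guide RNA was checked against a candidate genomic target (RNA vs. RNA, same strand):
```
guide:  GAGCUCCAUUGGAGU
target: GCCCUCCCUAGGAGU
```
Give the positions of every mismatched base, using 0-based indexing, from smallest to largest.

1, 2, 7, 9

Differences at position 1 (A→C), position 2 (G→C), position 7 (A→C), position 9 (U→A).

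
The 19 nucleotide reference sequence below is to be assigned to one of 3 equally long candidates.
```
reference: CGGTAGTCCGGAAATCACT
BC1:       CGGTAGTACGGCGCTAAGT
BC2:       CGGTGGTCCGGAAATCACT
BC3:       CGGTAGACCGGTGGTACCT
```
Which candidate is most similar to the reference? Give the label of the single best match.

BC1 differs at 6 bases; BC2 differs at 1 base; BC3 differs at 6 bases. The closest is BC2.

BC2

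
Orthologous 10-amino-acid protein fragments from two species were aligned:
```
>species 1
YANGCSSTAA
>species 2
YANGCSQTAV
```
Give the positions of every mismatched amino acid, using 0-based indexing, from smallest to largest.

Scanning 0-based: 6: S/Q; 9: A/V.

6, 9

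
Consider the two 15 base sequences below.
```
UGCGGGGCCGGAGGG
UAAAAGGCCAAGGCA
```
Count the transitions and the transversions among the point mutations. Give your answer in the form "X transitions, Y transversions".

7 transitions, 2 transversions

Transitions (purine↔purine or pyrimidine↔pyrimidine): 2 G→A, 4 G→A, 5 G→A, 10 G→A, 11 G→A, 12 A→G, 15 G→A.
Transversions (purine↔pyrimidine): 3 C→A, 14 G→C.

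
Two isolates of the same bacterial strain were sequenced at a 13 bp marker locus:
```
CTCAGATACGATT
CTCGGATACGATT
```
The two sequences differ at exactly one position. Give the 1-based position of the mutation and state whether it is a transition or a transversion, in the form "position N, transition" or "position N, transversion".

position 4, transition

Position 4 changes A→G. A is a purine and G is a purine, so this is a transition.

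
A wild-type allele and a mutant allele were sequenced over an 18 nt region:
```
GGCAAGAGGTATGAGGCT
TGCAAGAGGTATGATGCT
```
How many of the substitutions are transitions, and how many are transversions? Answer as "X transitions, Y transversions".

Mismatches (1-based):
position 1: G→T (purine→pyrimidine, transversion)
position 15: G→T (purine→pyrimidine, transversion)

0 transitions, 2 transversions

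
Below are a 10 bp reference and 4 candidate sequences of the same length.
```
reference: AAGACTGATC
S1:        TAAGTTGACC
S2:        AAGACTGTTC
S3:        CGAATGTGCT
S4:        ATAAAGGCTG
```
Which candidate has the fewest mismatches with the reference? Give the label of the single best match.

S1 differs at 5 sites; S2 differs at 1 site; S3 differs at 9 sites; S4 differs at 6 sites. The closest is S2.

S2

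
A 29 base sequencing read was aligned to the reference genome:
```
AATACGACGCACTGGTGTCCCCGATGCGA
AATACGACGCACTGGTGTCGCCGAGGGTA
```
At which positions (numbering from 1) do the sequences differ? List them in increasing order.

20, 25, 27, 28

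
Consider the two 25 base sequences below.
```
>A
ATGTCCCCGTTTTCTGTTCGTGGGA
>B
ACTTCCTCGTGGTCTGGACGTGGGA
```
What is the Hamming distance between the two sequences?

Mismatches (1-based): base 2: T→C; base 3: G→T; base 7: C→T; base 11: T→G; base 12: T→G; base 17: T→G; base 18: T→A.

7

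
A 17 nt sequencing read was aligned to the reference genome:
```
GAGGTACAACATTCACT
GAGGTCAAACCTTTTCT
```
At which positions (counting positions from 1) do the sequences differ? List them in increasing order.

Differences at position 6 (A→C), position 7 (C→A), position 11 (A→C), position 14 (C→T), position 15 (A→T).

6, 7, 11, 14, 15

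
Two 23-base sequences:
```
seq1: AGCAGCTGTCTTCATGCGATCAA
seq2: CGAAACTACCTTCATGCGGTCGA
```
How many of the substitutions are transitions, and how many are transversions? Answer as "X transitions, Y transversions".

Mismatches (1-based):
base 1: A→C (purine→pyrimidine, transversion)
base 3: C→A (pyrimidine→purine, transversion)
base 5: G→A (purine→purine, transition)
base 8: G→A (purine→purine, transition)
base 9: T→C (pyrimidine→pyrimidine, transition)
base 19: A→G (purine→purine, transition)
base 22: A→G (purine→purine, transition)

5 transitions, 2 transversions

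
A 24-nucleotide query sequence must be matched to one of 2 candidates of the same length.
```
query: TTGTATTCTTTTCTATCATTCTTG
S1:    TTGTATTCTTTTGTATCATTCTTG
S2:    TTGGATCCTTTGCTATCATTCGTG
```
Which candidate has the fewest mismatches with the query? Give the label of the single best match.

S1

Hamming distances to query — S1: 1; S2: 4.
Smallest is S1 with 1 mismatch.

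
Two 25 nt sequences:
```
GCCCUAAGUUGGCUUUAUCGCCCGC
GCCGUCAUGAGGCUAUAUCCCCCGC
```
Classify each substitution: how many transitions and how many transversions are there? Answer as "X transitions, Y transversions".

0 transitions, 7 transversions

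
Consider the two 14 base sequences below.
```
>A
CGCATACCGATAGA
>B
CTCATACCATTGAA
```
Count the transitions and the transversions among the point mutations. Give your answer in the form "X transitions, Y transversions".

3 transitions, 2 transversions

Transitions (purine↔purine or pyrimidine↔pyrimidine): 9 G→A, 12 A→G, 13 G→A.
Transversions (purine↔pyrimidine): 2 G→T, 10 A→T.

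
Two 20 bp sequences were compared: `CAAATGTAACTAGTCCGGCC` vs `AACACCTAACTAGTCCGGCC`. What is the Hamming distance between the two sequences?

Mismatches (1-based): base 1: C→A; base 3: A→C; base 5: T→C; base 6: G→C.

4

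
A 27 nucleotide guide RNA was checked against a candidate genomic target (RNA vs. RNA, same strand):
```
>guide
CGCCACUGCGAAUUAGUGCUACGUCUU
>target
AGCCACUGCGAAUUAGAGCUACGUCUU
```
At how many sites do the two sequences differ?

Mismatches (1-based): site 1: C→A; site 17: U→A.

2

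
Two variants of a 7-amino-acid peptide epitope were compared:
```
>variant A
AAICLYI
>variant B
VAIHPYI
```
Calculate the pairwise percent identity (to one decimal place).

Mismatches at positions 1, 4, 5 (1-based): 3 of 7.
Identical positions: 4/7 = 57.14% → 57.1%.

57.1%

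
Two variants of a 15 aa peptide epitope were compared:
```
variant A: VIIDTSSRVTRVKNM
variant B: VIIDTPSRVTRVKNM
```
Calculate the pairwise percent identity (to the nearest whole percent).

93%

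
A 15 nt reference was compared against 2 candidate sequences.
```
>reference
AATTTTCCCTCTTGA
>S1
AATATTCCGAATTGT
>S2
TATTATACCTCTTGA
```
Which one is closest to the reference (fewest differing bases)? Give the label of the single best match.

S1 differs at 5 bases; S2 differs at 3 bases. The closest is S2.

S2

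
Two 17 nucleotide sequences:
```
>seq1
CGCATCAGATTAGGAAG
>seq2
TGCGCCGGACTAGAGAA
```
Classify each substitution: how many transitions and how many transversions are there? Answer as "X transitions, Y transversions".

8 transitions, 0 transversions

Mismatches (1-based):
position 1: C→T (pyrimidine→pyrimidine, transition)
position 4: A→G (purine→purine, transition)
position 5: T→C (pyrimidine→pyrimidine, transition)
position 7: A→G (purine→purine, transition)
position 10: T→C (pyrimidine→pyrimidine, transition)
position 14: G→A (purine→purine, transition)
position 15: A→G (purine→purine, transition)
position 17: G→A (purine→purine, transition)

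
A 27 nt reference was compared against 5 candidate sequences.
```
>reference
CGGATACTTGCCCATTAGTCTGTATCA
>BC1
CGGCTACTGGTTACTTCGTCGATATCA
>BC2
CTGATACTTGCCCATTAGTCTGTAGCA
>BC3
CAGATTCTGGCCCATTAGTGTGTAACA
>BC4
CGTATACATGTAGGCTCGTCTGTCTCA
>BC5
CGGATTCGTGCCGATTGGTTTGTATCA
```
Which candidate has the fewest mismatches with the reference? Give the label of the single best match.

BC2

Hamming distances to reference — BC1: 9; BC2: 2; BC3: 5; BC4: 9; BC5: 5.
Smallest is BC2 with 2 mismatches.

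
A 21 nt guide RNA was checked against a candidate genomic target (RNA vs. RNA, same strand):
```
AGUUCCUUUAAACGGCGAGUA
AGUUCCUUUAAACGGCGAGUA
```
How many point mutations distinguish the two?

No positions differ; the sequences are identical.

0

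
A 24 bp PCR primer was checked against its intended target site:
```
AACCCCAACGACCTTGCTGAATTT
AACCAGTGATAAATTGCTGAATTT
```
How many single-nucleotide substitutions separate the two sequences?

8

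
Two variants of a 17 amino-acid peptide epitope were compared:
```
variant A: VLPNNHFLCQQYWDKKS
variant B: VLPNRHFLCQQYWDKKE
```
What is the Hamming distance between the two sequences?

2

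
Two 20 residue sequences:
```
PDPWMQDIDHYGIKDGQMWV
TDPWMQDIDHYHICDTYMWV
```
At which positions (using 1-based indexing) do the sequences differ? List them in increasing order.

Differences at position 1 (P→T), position 12 (G→H), position 14 (K→C), position 16 (G→T), position 17 (Q→Y).

1, 12, 14, 16, 17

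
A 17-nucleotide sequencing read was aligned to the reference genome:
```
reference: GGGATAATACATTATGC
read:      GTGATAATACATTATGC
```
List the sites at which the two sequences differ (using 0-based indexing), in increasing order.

Differences at site 1 (G→T).

1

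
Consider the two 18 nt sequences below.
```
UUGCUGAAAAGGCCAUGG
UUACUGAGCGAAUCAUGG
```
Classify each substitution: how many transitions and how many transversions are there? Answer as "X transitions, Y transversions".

Mismatches (1-based):
base 3: G→A (purine→purine, transition)
base 8: A→G (purine→purine, transition)
base 9: A→C (purine→pyrimidine, transversion)
base 10: A→G (purine→purine, transition)
base 11: G→A (purine→purine, transition)
base 12: G→A (purine→purine, transition)
base 13: C→U (pyrimidine→pyrimidine, transition)

6 transitions, 1 transversion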